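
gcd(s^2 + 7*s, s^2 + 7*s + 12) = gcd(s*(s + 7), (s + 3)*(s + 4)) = 1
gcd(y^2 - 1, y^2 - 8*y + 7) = y - 1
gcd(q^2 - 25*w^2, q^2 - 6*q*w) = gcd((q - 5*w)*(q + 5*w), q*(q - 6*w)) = 1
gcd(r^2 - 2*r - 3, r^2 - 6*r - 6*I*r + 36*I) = 1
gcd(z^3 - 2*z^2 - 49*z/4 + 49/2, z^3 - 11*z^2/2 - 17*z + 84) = z - 7/2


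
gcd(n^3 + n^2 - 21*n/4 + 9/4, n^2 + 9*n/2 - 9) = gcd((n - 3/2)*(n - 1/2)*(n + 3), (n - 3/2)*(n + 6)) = n - 3/2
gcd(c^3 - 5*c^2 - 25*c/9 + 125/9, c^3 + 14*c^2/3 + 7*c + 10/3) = c + 5/3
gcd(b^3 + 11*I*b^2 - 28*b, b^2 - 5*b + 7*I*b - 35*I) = b + 7*I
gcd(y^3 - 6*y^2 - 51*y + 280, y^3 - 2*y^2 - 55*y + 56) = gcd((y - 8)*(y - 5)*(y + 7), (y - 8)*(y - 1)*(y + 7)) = y^2 - y - 56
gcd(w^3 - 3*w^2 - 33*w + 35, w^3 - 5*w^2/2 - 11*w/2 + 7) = w - 1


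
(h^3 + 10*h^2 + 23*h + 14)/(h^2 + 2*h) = h + 8 + 7/h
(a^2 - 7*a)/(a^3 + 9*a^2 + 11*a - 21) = a*(a - 7)/(a^3 + 9*a^2 + 11*a - 21)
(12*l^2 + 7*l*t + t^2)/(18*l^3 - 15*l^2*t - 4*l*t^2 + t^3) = (4*l + t)/(6*l^2 - 7*l*t + t^2)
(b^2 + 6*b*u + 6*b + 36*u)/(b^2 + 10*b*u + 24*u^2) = (b + 6)/(b + 4*u)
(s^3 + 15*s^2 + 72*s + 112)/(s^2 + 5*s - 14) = (s^2 + 8*s + 16)/(s - 2)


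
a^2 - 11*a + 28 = (a - 7)*(a - 4)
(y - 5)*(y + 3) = y^2 - 2*y - 15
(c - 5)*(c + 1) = c^2 - 4*c - 5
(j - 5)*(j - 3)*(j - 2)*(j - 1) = j^4 - 11*j^3 + 41*j^2 - 61*j + 30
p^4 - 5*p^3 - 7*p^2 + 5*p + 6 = (p - 6)*(p - 1)*(p + 1)^2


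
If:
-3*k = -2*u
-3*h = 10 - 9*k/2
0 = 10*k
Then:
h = -10/3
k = 0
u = 0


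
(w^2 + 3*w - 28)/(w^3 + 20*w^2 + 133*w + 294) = (w - 4)/(w^2 + 13*w + 42)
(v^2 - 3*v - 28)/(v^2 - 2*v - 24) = (v - 7)/(v - 6)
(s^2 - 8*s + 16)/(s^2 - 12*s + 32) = (s - 4)/(s - 8)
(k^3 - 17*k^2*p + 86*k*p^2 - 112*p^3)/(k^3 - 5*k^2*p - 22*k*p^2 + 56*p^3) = (k - 8*p)/(k + 4*p)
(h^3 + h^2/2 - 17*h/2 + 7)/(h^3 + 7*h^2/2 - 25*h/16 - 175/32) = 16*(h^2 - 3*h + 2)/(16*h^2 - 25)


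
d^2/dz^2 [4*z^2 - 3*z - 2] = 8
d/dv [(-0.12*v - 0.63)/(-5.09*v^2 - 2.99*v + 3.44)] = (0.6108*v^2 + 0.3588*v - (0.12*v + 0.63)*(10.18*v + 2.99) - 0.4128)/(5.09*v^2 + 2.99*v - 3.44)^2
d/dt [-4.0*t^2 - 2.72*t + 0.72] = -8.0*t - 2.72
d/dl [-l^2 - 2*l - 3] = -2*l - 2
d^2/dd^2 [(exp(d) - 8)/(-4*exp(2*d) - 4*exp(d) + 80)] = (-exp(4*d) + 33*exp(3*d) - 96*exp(2*d) + 628*exp(d) - 240)*exp(d)/(4*(exp(6*d) + 3*exp(5*d) - 57*exp(4*d) - 119*exp(3*d) + 1140*exp(2*d) + 1200*exp(d) - 8000))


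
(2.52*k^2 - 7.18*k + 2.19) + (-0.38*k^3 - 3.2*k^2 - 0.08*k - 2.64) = -0.38*k^3 - 0.68*k^2 - 7.26*k - 0.45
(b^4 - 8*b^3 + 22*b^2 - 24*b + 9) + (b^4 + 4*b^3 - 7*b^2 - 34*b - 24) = 2*b^4 - 4*b^3 + 15*b^2 - 58*b - 15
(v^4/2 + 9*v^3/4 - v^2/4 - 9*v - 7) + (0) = v^4/2 + 9*v^3/4 - v^2/4 - 9*v - 7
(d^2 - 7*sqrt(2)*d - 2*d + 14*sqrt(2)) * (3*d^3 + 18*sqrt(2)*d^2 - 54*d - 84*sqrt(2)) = 3*d^5 - 6*d^4 - 3*sqrt(2)*d^4 - 306*d^3 + 6*sqrt(2)*d^3 + 294*sqrt(2)*d^2 + 612*d^2 - 588*sqrt(2)*d + 1176*d - 2352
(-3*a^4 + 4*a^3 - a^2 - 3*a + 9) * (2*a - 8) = -6*a^5 + 32*a^4 - 34*a^3 + 2*a^2 + 42*a - 72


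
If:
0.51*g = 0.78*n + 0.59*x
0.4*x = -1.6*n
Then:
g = 0.774509803921569*x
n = -0.25*x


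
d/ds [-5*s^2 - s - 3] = -10*s - 1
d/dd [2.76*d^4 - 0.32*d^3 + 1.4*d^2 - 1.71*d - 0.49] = 11.04*d^3 - 0.96*d^2 + 2.8*d - 1.71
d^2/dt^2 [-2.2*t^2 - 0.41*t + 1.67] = -4.40000000000000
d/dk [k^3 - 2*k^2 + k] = 3*k^2 - 4*k + 1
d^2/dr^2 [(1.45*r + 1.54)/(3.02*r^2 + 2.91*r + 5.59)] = ((1.45*r + 1.54)*(6.04*r + 2.91)*(12.08*r + 5.82) - (26.274*r + 17.7406)*(3.02*r^2 + 2.91*r + 5.59))/(3.02*r^2 + 2.91*r + 5.59)^3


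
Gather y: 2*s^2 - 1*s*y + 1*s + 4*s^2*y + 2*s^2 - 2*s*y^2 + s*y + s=4*s^2*y + 4*s^2 - 2*s*y^2 + 2*s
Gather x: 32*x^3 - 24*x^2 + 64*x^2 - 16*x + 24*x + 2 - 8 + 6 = 32*x^3 + 40*x^2 + 8*x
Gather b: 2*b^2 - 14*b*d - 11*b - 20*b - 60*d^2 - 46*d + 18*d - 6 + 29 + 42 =2*b^2 + b*(-14*d - 31) - 60*d^2 - 28*d + 65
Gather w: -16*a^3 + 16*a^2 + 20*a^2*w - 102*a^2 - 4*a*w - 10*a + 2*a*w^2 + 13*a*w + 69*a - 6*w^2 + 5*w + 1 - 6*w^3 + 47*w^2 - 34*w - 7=-16*a^3 - 86*a^2 + 59*a - 6*w^3 + w^2*(2*a + 41) + w*(20*a^2 + 9*a - 29) - 6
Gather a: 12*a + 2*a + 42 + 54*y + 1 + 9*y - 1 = 14*a + 63*y + 42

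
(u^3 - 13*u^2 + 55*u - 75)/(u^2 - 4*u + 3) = (u^2 - 10*u + 25)/(u - 1)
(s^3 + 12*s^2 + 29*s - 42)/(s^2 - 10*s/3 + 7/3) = 3*(s^2 + 13*s + 42)/(3*s - 7)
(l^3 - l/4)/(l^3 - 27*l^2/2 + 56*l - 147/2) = (4*l^3 - l)/(4*l^3 - 54*l^2 + 224*l - 294)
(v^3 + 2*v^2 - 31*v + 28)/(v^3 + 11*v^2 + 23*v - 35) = (v - 4)/(v + 5)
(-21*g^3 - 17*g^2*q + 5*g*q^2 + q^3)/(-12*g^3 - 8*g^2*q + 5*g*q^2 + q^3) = (-21*g^2 + 4*g*q + q^2)/(-12*g^2 + 4*g*q + q^2)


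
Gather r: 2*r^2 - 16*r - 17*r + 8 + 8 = 2*r^2 - 33*r + 16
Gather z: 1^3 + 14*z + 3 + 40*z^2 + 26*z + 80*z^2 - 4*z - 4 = 120*z^2 + 36*z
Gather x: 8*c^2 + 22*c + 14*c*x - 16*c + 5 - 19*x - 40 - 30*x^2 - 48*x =8*c^2 + 6*c - 30*x^2 + x*(14*c - 67) - 35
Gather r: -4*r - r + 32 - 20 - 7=5 - 5*r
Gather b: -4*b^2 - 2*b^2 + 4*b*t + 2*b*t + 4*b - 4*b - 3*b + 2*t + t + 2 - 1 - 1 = -6*b^2 + b*(6*t - 3) + 3*t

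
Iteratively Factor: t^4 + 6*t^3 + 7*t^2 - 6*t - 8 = (t + 2)*(t^3 + 4*t^2 - t - 4) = (t - 1)*(t + 2)*(t^2 + 5*t + 4) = (t - 1)*(t + 1)*(t + 2)*(t + 4)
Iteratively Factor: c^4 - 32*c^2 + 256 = (c + 4)*(c^3 - 4*c^2 - 16*c + 64) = (c - 4)*(c + 4)*(c^2 - 16) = (c - 4)*(c + 4)^2*(c - 4)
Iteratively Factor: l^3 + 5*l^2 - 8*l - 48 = (l - 3)*(l^2 + 8*l + 16) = (l - 3)*(l + 4)*(l + 4)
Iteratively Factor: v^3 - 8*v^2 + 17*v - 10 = (v - 1)*(v^2 - 7*v + 10) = (v - 2)*(v - 1)*(v - 5)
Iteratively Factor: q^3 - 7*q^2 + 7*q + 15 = (q + 1)*(q^2 - 8*q + 15) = (q - 5)*(q + 1)*(q - 3)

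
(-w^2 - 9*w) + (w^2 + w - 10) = -8*w - 10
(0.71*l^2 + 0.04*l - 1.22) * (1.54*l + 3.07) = 1.0934*l^3 + 2.2413*l^2 - 1.756*l - 3.7454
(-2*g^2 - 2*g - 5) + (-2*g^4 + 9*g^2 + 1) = -2*g^4 + 7*g^2 - 2*g - 4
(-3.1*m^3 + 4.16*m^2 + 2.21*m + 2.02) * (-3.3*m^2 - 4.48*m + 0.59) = 10.23*m^5 + 0.160000000000002*m^4 - 27.7588*m^3 - 14.1124*m^2 - 7.7457*m + 1.1918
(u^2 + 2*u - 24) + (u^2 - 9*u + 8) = 2*u^2 - 7*u - 16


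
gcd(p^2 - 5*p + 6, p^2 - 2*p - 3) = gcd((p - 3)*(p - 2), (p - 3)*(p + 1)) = p - 3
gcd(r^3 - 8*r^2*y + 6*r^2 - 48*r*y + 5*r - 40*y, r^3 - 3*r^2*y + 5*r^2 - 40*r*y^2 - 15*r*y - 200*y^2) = -r^2 + 8*r*y - 5*r + 40*y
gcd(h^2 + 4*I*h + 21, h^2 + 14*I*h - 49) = h + 7*I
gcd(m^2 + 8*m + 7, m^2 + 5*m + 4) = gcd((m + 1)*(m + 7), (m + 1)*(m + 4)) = m + 1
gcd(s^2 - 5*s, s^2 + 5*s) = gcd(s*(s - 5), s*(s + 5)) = s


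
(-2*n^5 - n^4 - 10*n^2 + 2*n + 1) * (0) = 0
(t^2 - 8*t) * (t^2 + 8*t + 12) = t^4 - 52*t^2 - 96*t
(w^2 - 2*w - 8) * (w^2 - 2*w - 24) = w^4 - 4*w^3 - 28*w^2 + 64*w + 192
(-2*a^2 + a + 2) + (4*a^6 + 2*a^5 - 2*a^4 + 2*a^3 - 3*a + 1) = 4*a^6 + 2*a^5 - 2*a^4 + 2*a^3 - 2*a^2 - 2*a + 3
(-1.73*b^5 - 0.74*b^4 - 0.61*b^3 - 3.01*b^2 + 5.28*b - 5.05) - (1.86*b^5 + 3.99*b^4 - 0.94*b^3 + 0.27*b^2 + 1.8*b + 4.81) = -3.59*b^5 - 4.73*b^4 + 0.33*b^3 - 3.28*b^2 + 3.48*b - 9.86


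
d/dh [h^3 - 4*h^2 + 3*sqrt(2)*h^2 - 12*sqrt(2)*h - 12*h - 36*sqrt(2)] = 3*h^2 - 8*h + 6*sqrt(2)*h - 12*sqrt(2) - 12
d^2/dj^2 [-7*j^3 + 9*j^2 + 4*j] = 18 - 42*j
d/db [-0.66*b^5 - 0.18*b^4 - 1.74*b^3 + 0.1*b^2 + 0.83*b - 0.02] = -3.3*b^4 - 0.72*b^3 - 5.22*b^2 + 0.2*b + 0.83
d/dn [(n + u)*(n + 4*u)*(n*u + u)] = u*(3*n^2 + 10*n*u + 2*n + 4*u^2 + 5*u)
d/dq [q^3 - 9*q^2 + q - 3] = 3*q^2 - 18*q + 1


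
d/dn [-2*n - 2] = -2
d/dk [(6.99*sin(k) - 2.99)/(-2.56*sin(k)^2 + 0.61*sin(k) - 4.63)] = (17.8944*sin(k)^2 - 15.3088*sin(k) - 30.5398)*cos(k)/(6.5536*sin(k)^4 - 3.1232*sin(k)^3 + 24.0777*sin(k)^2 - 5.6486*sin(k) + 21.4369)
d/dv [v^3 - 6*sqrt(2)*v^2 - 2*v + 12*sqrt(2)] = 3*v^2 - 12*sqrt(2)*v - 2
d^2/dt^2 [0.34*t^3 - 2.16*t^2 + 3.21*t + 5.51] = 2.04*t - 4.32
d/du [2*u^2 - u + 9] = 4*u - 1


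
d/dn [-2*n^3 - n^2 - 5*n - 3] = -6*n^2 - 2*n - 5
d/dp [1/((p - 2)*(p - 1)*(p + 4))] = (-(p - 2)*(p - 1) - (p - 2)*(p + 4) - (p - 1)*(p + 4))/((p - 2)^2*(p - 1)^2*(p + 4)^2)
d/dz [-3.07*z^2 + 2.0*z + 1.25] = 2.0 - 6.14*z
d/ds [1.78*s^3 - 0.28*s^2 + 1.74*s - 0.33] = 5.34*s^2 - 0.56*s + 1.74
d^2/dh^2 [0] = 0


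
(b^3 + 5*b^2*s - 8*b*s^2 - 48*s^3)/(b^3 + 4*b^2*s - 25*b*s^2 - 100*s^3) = (-b^2 - b*s + 12*s^2)/(-b^2 + 25*s^2)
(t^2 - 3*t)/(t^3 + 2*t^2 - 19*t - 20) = t*(t - 3)/(t^3 + 2*t^2 - 19*t - 20)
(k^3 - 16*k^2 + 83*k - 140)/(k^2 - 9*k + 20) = k - 7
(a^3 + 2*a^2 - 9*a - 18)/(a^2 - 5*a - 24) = (a^2 - a - 6)/(a - 8)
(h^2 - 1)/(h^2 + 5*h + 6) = (h^2 - 1)/(h^2 + 5*h + 6)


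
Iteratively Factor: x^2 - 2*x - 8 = (x - 4)*(x + 2)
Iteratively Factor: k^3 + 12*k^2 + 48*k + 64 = (k + 4)*(k^2 + 8*k + 16) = (k + 4)^2*(k + 4)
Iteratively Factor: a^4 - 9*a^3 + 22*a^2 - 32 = (a + 1)*(a^3 - 10*a^2 + 32*a - 32) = (a - 4)*(a + 1)*(a^2 - 6*a + 8) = (a - 4)^2*(a + 1)*(a - 2)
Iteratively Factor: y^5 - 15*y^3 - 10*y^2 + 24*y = (y - 1)*(y^4 + y^3 - 14*y^2 - 24*y) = y*(y - 1)*(y^3 + y^2 - 14*y - 24) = y*(y - 4)*(y - 1)*(y^2 + 5*y + 6) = y*(y - 4)*(y - 1)*(y + 3)*(y + 2)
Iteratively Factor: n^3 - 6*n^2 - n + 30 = (n - 3)*(n^2 - 3*n - 10) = (n - 3)*(n + 2)*(n - 5)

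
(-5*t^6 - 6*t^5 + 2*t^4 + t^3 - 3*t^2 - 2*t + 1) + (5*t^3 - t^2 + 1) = -5*t^6 - 6*t^5 + 2*t^4 + 6*t^3 - 4*t^2 - 2*t + 2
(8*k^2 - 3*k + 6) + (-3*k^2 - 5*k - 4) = 5*k^2 - 8*k + 2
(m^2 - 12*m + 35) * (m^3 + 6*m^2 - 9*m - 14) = m^5 - 6*m^4 - 46*m^3 + 304*m^2 - 147*m - 490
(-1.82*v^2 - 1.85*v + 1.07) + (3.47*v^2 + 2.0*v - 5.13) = 1.65*v^2 + 0.15*v - 4.06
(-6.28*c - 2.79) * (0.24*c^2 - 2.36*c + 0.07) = -1.5072*c^3 + 14.1512*c^2 + 6.1448*c - 0.1953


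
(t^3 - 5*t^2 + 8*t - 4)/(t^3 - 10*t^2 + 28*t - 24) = (t - 1)/(t - 6)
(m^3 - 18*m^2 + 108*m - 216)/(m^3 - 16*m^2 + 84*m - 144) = (m - 6)/(m - 4)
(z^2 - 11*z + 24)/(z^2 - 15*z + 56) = (z - 3)/(z - 7)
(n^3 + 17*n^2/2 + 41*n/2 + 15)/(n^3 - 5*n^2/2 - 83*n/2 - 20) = (2*n^2 + 7*n + 6)/(2*n^2 - 15*n - 8)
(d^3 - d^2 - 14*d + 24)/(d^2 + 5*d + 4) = (d^2 - 5*d + 6)/(d + 1)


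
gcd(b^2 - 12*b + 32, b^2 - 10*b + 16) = b - 8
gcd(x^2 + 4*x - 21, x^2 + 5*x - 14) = x + 7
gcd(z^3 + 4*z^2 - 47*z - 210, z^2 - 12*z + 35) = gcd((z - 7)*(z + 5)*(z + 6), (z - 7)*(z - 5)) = z - 7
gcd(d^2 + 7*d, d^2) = d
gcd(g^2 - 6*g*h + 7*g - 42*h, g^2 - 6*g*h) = g - 6*h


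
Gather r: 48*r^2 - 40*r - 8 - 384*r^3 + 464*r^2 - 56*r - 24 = -384*r^3 + 512*r^2 - 96*r - 32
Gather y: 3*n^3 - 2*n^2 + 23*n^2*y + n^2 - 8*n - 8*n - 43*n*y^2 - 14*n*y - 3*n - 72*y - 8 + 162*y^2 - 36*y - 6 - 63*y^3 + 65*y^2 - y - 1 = 3*n^3 - n^2 - 19*n - 63*y^3 + y^2*(227 - 43*n) + y*(23*n^2 - 14*n - 109) - 15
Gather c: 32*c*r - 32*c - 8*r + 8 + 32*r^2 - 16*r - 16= c*(32*r - 32) + 32*r^2 - 24*r - 8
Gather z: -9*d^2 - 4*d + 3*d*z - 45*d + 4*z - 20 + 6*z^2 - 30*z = -9*d^2 - 49*d + 6*z^2 + z*(3*d - 26) - 20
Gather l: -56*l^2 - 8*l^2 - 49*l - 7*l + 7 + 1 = -64*l^2 - 56*l + 8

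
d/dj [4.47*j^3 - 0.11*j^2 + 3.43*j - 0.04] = 13.41*j^2 - 0.22*j + 3.43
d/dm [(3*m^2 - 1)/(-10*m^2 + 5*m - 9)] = (15*m^2 - 74*m + 5)/(100*m^4 - 100*m^3 + 205*m^2 - 90*m + 81)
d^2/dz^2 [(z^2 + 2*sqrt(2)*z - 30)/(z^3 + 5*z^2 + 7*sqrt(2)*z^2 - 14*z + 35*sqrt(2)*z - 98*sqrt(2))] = 2*(z^6 + 6*sqrt(2)*z^5 - 75*sqrt(2)*z^4 - 54*z^4 - 1480*z^3 - 797*sqrt(2)*z^3 - 7980*sqrt(2)*z^2 - 3342*z^2 - 31920*z - 7518*sqrt(2)*z - 106820 + 28420*sqrt(2))/(z^9 + 15*z^8 + 21*sqrt(2)*z^8 + 327*z^7 + 315*sqrt(2)*z^7 + 1379*sqrt(2)*z^6 + 4115*z^6 + 4095*sqrt(2)*z^5 + 9240*z^5 - 83790*z^4 + 12936*sqrt(2)*z^4 - 140630*sqrt(2)*z^3 - 138572*z^3 - 374556*sqrt(2)*z^2 + 864360*z^2 - 806736*z + 2016840*sqrt(2)*z - 1882384*sqrt(2))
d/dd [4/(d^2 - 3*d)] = 4*(3 - 2*d)/(d^2*(d - 3)^2)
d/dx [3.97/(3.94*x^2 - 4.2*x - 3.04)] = (16.674 - 31.2836*x)/(-3.94*x^2 + 4.2*x + 3.04)^2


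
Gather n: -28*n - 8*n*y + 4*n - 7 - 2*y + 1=n*(-8*y - 24) - 2*y - 6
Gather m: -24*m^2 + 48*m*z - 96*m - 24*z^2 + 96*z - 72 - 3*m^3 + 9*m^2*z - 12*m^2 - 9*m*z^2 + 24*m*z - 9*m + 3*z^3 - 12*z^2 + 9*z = -3*m^3 + m^2*(9*z - 36) + m*(-9*z^2 + 72*z - 105) + 3*z^3 - 36*z^2 + 105*z - 72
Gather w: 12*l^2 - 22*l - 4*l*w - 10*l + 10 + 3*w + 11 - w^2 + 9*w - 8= 12*l^2 - 32*l - w^2 + w*(12 - 4*l) + 13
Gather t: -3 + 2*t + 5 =2*t + 2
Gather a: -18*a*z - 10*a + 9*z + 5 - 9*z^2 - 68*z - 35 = a*(-18*z - 10) - 9*z^2 - 59*z - 30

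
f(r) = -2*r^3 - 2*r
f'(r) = -6*r^2 - 2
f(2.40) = -32.45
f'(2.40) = -36.56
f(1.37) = -7.88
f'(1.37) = -13.26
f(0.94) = -3.54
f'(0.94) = -7.30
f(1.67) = -12.65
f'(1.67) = -18.73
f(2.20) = -25.70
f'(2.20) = -31.04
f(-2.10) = 22.72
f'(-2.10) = -28.46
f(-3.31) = 79.15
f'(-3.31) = -67.74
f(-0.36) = 0.81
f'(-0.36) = -2.78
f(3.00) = -60.00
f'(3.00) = -56.00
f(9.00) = -1476.00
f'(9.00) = -488.00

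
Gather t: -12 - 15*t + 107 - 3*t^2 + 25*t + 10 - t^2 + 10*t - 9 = -4*t^2 + 20*t + 96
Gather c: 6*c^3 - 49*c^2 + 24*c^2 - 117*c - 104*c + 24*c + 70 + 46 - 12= 6*c^3 - 25*c^2 - 197*c + 104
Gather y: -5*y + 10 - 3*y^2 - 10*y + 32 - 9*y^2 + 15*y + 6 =48 - 12*y^2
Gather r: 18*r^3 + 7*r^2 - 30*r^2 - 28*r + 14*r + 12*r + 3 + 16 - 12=18*r^3 - 23*r^2 - 2*r + 7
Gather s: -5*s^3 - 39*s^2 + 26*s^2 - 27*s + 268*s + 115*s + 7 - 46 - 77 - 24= -5*s^3 - 13*s^2 + 356*s - 140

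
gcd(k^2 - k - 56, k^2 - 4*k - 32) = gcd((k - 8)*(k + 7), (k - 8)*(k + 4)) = k - 8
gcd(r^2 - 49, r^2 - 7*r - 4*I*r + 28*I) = r - 7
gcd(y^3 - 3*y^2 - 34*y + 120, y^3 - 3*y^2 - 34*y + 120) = y^3 - 3*y^2 - 34*y + 120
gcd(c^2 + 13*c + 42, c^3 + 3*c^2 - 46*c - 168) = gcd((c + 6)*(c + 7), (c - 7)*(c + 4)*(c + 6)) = c + 6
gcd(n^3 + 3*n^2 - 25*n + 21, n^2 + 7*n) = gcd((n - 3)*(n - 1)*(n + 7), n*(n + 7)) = n + 7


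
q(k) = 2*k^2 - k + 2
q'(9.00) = 35.00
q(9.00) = 155.00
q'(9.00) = 35.00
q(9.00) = 155.00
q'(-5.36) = -22.44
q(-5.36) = 64.82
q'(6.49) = 24.96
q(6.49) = 79.75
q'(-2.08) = -9.32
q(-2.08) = 12.73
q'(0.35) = 0.40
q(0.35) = 1.90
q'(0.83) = 2.32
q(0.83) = 2.55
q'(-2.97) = -12.88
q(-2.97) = 22.61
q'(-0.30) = -2.20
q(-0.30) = 2.48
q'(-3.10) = -13.40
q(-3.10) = 24.32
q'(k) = 4*k - 1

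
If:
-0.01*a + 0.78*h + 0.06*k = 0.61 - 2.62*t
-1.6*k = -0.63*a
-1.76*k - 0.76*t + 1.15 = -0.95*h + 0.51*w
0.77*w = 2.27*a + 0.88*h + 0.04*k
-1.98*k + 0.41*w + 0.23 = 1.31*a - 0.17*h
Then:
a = 0.55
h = 0.39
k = 0.21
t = 0.12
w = 2.06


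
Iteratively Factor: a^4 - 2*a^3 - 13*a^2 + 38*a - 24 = (a + 4)*(a^3 - 6*a^2 + 11*a - 6) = (a - 2)*(a + 4)*(a^2 - 4*a + 3) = (a - 2)*(a - 1)*(a + 4)*(a - 3)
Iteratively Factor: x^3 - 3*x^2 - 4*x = (x)*(x^2 - 3*x - 4) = x*(x - 4)*(x + 1)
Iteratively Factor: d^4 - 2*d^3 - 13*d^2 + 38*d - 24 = (d - 3)*(d^3 + d^2 - 10*d + 8) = (d - 3)*(d - 1)*(d^2 + 2*d - 8) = (d - 3)*(d - 1)*(d + 4)*(d - 2)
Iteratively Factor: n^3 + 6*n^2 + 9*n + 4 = (n + 4)*(n^2 + 2*n + 1) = (n + 1)*(n + 4)*(n + 1)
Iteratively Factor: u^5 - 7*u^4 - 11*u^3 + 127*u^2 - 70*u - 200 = (u + 1)*(u^4 - 8*u^3 - 3*u^2 + 130*u - 200) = (u - 2)*(u + 1)*(u^3 - 6*u^2 - 15*u + 100) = (u - 5)*(u - 2)*(u + 1)*(u^2 - u - 20) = (u - 5)*(u - 2)*(u + 1)*(u + 4)*(u - 5)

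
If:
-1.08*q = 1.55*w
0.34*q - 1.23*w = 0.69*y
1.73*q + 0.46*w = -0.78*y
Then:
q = 0.00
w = 0.00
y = 0.00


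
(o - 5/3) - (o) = -5/3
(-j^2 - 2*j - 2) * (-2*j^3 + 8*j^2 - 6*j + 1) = 2*j^5 - 4*j^4 - 6*j^3 - 5*j^2 + 10*j - 2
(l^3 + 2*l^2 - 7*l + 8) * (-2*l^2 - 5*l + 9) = -2*l^5 - 9*l^4 + 13*l^3 + 37*l^2 - 103*l + 72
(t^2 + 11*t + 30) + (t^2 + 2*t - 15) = 2*t^2 + 13*t + 15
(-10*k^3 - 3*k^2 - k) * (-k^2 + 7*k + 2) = 10*k^5 - 67*k^4 - 40*k^3 - 13*k^2 - 2*k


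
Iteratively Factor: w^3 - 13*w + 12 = (w + 4)*(w^2 - 4*w + 3) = (w - 1)*(w + 4)*(w - 3)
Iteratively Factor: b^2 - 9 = (b - 3)*(b + 3)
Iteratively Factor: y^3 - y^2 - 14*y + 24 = (y + 4)*(y^2 - 5*y + 6) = (y - 2)*(y + 4)*(y - 3)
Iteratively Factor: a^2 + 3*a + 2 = (a + 1)*(a + 2)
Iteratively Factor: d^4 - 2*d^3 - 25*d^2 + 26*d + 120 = (d + 2)*(d^3 - 4*d^2 - 17*d + 60) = (d - 3)*(d + 2)*(d^2 - d - 20) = (d - 3)*(d + 2)*(d + 4)*(d - 5)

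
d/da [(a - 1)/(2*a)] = 1/(2*a^2)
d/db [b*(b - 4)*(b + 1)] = 3*b^2 - 6*b - 4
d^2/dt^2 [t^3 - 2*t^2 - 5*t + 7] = 6*t - 4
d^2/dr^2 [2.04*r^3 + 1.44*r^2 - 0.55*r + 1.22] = 12.24*r + 2.88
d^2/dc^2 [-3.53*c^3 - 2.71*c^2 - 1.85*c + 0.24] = -21.18*c - 5.42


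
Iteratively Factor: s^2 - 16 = (s + 4)*(s - 4)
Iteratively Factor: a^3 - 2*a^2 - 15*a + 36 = (a - 3)*(a^2 + a - 12) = (a - 3)*(a + 4)*(a - 3)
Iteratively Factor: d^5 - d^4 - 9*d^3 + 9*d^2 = (d - 1)*(d^4 - 9*d^2) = (d - 3)*(d - 1)*(d^3 + 3*d^2) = d*(d - 3)*(d - 1)*(d^2 + 3*d) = d*(d - 3)*(d - 1)*(d + 3)*(d)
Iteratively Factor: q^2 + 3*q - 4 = (q - 1)*(q + 4)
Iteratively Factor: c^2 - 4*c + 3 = (c - 3)*(c - 1)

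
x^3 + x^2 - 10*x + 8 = (x - 2)*(x - 1)*(x + 4)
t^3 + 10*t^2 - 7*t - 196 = (t - 4)*(t + 7)^2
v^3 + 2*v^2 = v^2*(v + 2)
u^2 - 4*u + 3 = (u - 3)*(u - 1)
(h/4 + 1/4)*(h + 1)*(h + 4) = h^3/4 + 3*h^2/2 + 9*h/4 + 1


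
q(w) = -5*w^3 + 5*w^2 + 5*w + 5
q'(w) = -15*w^2 + 10*w + 5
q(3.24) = -96.37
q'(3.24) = -120.06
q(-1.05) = 11.05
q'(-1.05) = -22.04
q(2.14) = -10.40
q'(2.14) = -42.29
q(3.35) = -110.11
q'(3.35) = -129.84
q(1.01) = 10.00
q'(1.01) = -0.20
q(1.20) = 9.56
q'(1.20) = -4.60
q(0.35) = 7.15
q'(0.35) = 6.66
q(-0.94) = 8.87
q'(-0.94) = -17.65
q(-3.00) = 170.00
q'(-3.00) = -160.00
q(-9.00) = 4010.00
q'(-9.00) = -1300.00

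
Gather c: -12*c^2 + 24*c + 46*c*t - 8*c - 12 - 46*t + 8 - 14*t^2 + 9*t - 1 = -12*c^2 + c*(46*t + 16) - 14*t^2 - 37*t - 5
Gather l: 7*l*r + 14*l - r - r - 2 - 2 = l*(7*r + 14) - 2*r - 4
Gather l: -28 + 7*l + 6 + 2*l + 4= 9*l - 18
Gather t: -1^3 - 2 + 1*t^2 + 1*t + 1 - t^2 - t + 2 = 0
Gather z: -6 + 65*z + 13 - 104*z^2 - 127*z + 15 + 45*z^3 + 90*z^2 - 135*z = 45*z^3 - 14*z^2 - 197*z + 22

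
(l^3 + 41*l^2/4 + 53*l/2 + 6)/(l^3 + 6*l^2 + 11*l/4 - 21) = (4*l^2 + 25*l + 6)/(4*l^2 + 8*l - 21)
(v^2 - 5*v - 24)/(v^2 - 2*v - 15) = (v - 8)/(v - 5)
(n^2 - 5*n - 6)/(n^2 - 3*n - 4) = (n - 6)/(n - 4)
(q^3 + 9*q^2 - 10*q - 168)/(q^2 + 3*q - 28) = q + 6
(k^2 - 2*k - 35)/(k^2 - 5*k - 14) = (k + 5)/(k + 2)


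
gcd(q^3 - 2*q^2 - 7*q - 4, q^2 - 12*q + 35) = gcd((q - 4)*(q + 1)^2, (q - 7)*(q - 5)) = 1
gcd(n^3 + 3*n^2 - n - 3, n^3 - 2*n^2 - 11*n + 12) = n^2 + 2*n - 3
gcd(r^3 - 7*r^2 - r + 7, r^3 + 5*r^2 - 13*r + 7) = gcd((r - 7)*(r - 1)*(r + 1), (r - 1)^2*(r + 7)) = r - 1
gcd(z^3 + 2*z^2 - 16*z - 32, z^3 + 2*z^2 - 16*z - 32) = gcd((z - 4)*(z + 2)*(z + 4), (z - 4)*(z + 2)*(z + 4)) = z^3 + 2*z^2 - 16*z - 32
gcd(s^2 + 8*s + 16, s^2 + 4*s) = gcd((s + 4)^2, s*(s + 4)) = s + 4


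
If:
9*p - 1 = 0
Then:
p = 1/9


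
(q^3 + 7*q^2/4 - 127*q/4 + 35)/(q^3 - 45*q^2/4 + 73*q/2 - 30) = (q + 7)/(q - 6)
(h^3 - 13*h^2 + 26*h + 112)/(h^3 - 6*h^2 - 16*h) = (h - 7)/h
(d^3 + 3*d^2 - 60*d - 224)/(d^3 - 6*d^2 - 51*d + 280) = (d + 4)/(d - 5)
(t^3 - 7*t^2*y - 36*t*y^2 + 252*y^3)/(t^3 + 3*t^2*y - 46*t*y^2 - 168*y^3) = (t - 6*y)/(t + 4*y)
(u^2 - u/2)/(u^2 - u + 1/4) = 2*u/(2*u - 1)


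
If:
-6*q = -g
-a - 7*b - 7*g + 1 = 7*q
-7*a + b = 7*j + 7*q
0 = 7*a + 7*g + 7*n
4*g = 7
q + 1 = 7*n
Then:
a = -325/168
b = -159/98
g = 7/4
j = 484/343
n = 31/168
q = 7/24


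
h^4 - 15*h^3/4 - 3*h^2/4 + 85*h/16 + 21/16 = (h - 7/2)*(h - 3/2)*(h + 1/4)*(h + 1)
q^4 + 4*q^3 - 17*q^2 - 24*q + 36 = (q - 3)*(q - 1)*(q + 2)*(q + 6)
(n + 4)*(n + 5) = n^2 + 9*n + 20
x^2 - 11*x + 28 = (x - 7)*(x - 4)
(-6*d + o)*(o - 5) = -6*d*o + 30*d + o^2 - 5*o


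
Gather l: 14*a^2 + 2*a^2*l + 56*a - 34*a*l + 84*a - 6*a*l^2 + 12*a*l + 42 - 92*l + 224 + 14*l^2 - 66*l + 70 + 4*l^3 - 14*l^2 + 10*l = 14*a^2 - 6*a*l^2 + 140*a + 4*l^3 + l*(2*a^2 - 22*a - 148) + 336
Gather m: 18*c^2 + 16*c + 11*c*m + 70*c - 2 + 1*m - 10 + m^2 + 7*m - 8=18*c^2 + 86*c + m^2 + m*(11*c + 8) - 20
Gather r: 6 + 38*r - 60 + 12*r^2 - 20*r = 12*r^2 + 18*r - 54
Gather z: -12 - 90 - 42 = -144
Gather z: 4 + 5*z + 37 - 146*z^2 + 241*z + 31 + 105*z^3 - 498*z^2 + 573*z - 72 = 105*z^3 - 644*z^2 + 819*z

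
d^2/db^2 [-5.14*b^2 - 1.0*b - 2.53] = -10.2800000000000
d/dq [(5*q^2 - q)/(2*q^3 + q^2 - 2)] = (-2*q^2*(3*q + 1)*(5*q - 1) + (10*q - 1)*(2*q^3 + q^2 - 2))/(2*q^3 + q^2 - 2)^2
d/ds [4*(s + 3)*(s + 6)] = 8*s + 36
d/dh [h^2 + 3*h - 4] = 2*h + 3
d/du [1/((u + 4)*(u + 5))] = (-2*u - 9)/(u^4 + 18*u^3 + 121*u^2 + 360*u + 400)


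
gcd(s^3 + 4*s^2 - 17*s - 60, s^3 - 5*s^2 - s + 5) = 1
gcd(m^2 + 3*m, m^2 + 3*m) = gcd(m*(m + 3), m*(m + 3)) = m^2 + 3*m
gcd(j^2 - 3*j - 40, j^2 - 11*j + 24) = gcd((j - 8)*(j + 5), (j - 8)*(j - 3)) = j - 8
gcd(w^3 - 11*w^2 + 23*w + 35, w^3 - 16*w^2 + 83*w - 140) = w^2 - 12*w + 35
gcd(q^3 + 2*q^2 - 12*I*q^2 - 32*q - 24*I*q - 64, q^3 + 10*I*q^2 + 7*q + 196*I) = q - 4*I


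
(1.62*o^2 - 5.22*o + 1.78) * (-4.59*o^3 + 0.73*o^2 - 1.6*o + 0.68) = -7.4358*o^5 + 25.1424*o^4 - 14.5728*o^3 + 10.753*o^2 - 6.3976*o + 1.2104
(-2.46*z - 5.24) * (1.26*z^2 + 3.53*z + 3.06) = -3.0996*z^3 - 15.2862*z^2 - 26.0248*z - 16.0344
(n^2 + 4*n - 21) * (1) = n^2 + 4*n - 21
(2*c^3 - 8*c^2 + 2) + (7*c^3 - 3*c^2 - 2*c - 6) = 9*c^3 - 11*c^2 - 2*c - 4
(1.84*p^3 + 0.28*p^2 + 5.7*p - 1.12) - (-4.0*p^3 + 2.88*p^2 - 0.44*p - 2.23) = 5.84*p^3 - 2.6*p^2 + 6.14*p + 1.11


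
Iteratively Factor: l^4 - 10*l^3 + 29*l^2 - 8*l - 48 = (l + 1)*(l^3 - 11*l^2 + 40*l - 48) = (l - 3)*(l + 1)*(l^2 - 8*l + 16) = (l - 4)*(l - 3)*(l + 1)*(l - 4)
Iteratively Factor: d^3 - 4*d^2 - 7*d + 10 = (d - 5)*(d^2 + d - 2) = (d - 5)*(d - 1)*(d + 2)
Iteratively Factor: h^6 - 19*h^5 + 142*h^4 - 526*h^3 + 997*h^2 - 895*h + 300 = (h - 5)*(h^5 - 14*h^4 + 72*h^3 - 166*h^2 + 167*h - 60) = (h - 5)*(h - 3)*(h^4 - 11*h^3 + 39*h^2 - 49*h + 20) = (h - 5)^2*(h - 3)*(h^3 - 6*h^2 + 9*h - 4) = (h - 5)^2*(h - 4)*(h - 3)*(h^2 - 2*h + 1) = (h - 5)^2*(h - 4)*(h - 3)*(h - 1)*(h - 1)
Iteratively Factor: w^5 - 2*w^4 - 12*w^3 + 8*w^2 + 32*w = (w + 2)*(w^4 - 4*w^3 - 4*w^2 + 16*w) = (w - 2)*(w + 2)*(w^3 - 2*w^2 - 8*w) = w*(w - 2)*(w + 2)*(w^2 - 2*w - 8) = w*(w - 2)*(w + 2)^2*(w - 4)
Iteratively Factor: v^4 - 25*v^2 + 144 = (v - 3)*(v^3 + 3*v^2 - 16*v - 48) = (v - 3)*(v + 3)*(v^2 - 16) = (v - 4)*(v - 3)*(v + 3)*(v + 4)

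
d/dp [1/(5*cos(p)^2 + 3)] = 20*sin(2*p)/(5*cos(2*p) + 11)^2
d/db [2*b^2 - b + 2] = 4*b - 1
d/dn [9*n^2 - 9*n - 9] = 18*n - 9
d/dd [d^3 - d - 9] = 3*d^2 - 1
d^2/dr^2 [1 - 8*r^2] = -16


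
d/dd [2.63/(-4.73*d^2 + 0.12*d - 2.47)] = (24.8798*d - 0.3156)/(4.73*d^2 - 0.12*d + 2.47)^2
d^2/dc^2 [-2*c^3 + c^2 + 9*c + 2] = 2 - 12*c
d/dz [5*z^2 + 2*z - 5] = 10*z + 2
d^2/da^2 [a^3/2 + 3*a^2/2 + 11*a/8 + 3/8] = 3*a + 3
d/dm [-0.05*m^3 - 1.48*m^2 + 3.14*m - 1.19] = -0.15*m^2 - 2.96*m + 3.14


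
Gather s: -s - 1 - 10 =-s - 11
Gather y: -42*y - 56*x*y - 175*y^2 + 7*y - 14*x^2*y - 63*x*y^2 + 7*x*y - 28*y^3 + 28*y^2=-28*y^3 + y^2*(-63*x - 147) + y*(-14*x^2 - 49*x - 35)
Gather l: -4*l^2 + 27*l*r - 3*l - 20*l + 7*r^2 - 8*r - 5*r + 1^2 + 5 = -4*l^2 + l*(27*r - 23) + 7*r^2 - 13*r + 6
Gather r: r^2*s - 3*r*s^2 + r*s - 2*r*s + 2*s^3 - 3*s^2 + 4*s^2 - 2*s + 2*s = r^2*s + r*(-3*s^2 - s) + 2*s^3 + s^2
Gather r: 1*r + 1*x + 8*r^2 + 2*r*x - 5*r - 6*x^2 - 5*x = 8*r^2 + r*(2*x - 4) - 6*x^2 - 4*x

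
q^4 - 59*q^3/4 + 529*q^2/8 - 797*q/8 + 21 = (q - 8)*(q - 7/2)*(q - 3)*(q - 1/4)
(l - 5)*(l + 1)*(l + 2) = l^3 - 2*l^2 - 13*l - 10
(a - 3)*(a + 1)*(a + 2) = a^3 - 7*a - 6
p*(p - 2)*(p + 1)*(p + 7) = p^4 + 6*p^3 - 9*p^2 - 14*p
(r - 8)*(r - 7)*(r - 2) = r^3 - 17*r^2 + 86*r - 112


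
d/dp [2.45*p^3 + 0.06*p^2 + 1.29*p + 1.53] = 7.35*p^2 + 0.12*p + 1.29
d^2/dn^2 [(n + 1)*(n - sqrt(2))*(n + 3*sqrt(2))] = 6*n + 2 + 4*sqrt(2)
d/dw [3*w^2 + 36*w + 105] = 6*w + 36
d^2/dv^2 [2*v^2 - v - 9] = 4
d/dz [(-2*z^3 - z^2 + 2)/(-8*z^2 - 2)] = z*(4*z^3 + 3*z + 9)/(16*z^4 + 8*z^2 + 1)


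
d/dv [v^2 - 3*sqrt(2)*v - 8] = 2*v - 3*sqrt(2)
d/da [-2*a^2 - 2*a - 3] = -4*a - 2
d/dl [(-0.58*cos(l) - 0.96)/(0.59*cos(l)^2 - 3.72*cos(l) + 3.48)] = (-0.3422*cos(l)^2 - 1.1328*cos(l) + 5.5896)*sin(l)/(0.3481*cos(l)^4 - 4.3896*cos(l)^3 + 17.9448*cos(l)^2 - 25.8912*cos(l) + 12.1104)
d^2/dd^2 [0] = 0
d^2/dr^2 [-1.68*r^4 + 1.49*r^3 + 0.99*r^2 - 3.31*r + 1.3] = -20.16*r^2 + 8.94*r + 1.98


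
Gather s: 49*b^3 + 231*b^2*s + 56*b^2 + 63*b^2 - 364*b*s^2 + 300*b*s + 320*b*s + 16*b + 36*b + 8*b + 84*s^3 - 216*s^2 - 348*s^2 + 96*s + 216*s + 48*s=49*b^3 + 119*b^2 + 60*b + 84*s^3 + s^2*(-364*b - 564) + s*(231*b^2 + 620*b + 360)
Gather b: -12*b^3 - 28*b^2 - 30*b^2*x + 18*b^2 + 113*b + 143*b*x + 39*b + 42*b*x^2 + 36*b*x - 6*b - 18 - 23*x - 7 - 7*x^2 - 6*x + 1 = -12*b^3 + b^2*(-30*x - 10) + b*(42*x^2 + 179*x + 146) - 7*x^2 - 29*x - 24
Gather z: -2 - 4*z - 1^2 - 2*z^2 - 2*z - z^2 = -3*z^2 - 6*z - 3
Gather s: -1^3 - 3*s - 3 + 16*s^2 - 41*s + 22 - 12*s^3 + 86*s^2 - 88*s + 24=-12*s^3 + 102*s^2 - 132*s + 42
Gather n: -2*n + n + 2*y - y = -n + y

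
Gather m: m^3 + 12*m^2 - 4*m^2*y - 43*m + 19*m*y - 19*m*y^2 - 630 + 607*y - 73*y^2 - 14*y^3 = m^3 + m^2*(12 - 4*y) + m*(-19*y^2 + 19*y - 43) - 14*y^3 - 73*y^2 + 607*y - 630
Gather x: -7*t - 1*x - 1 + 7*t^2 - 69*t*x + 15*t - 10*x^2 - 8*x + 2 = 7*t^2 + 8*t - 10*x^2 + x*(-69*t - 9) + 1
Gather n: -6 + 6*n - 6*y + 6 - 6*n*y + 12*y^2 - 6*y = n*(6 - 6*y) + 12*y^2 - 12*y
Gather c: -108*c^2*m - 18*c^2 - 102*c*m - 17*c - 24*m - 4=c^2*(-108*m - 18) + c*(-102*m - 17) - 24*m - 4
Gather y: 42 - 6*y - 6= 36 - 6*y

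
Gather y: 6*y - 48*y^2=-48*y^2 + 6*y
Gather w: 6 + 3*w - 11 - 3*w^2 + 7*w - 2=-3*w^2 + 10*w - 7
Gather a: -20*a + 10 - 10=-20*a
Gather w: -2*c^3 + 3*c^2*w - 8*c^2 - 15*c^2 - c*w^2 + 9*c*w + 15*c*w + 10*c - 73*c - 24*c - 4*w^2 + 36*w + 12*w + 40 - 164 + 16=-2*c^3 - 23*c^2 - 87*c + w^2*(-c - 4) + w*(3*c^2 + 24*c + 48) - 108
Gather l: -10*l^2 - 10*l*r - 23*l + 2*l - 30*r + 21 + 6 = -10*l^2 + l*(-10*r - 21) - 30*r + 27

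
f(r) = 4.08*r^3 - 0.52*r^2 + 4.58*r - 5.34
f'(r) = 12.24*r^2 - 1.04*r + 4.58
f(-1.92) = -44.93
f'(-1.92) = 51.70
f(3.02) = 116.13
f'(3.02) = 113.07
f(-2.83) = -114.94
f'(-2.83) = 105.55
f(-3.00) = -133.92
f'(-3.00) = 117.86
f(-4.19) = -333.78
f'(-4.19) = 223.82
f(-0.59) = -9.06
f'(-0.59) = 9.45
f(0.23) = -4.26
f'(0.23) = 4.99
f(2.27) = 50.10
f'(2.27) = 65.29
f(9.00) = 2968.08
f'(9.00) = 986.66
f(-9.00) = -3063.00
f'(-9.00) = 1005.38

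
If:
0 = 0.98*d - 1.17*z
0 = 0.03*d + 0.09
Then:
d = -3.00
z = -2.51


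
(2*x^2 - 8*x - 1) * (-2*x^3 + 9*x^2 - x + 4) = -4*x^5 + 34*x^4 - 72*x^3 + 7*x^2 - 31*x - 4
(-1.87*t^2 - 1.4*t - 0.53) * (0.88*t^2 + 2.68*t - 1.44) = -1.6456*t^4 - 6.2436*t^3 - 1.5256*t^2 + 0.5956*t + 0.7632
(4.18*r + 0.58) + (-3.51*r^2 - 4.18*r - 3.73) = -3.51*r^2 - 3.15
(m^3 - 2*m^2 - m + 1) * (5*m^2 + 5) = 5*m^5 - 10*m^4 - 5*m^2 - 5*m + 5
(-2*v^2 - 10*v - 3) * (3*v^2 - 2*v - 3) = -6*v^4 - 26*v^3 + 17*v^2 + 36*v + 9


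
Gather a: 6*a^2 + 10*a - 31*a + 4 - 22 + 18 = 6*a^2 - 21*a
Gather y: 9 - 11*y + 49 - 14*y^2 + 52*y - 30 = -14*y^2 + 41*y + 28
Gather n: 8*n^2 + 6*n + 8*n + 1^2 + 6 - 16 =8*n^2 + 14*n - 9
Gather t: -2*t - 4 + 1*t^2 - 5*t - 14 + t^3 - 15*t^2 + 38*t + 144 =t^3 - 14*t^2 + 31*t + 126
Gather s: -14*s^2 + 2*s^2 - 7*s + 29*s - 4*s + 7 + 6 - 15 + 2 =-12*s^2 + 18*s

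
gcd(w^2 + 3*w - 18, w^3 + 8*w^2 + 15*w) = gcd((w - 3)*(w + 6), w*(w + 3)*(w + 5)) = 1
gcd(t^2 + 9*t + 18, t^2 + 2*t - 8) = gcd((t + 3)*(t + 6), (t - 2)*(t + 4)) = 1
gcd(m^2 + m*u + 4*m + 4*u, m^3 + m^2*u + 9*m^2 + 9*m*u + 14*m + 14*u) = m + u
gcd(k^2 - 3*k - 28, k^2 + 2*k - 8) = k + 4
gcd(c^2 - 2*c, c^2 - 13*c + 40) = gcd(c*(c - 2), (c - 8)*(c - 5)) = 1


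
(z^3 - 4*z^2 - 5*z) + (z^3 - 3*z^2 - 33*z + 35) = 2*z^3 - 7*z^2 - 38*z + 35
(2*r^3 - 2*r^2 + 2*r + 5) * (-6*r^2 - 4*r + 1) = -12*r^5 + 4*r^4 - 2*r^3 - 40*r^2 - 18*r + 5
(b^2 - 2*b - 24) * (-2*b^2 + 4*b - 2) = -2*b^4 + 8*b^3 + 38*b^2 - 92*b + 48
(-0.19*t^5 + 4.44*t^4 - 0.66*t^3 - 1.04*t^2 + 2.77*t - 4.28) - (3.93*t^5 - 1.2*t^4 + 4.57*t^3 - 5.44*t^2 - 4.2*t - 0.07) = -4.12*t^5 + 5.64*t^4 - 5.23*t^3 + 4.4*t^2 + 6.97*t - 4.21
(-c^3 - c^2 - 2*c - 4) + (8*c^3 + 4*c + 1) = 7*c^3 - c^2 + 2*c - 3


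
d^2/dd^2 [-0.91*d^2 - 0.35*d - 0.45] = -1.82000000000000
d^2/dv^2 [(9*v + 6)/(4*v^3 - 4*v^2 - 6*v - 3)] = 12*(72*v^5 + 24*v^4 - 68*v^3 + 84*v^2 + 54*v - 3)/(64*v^9 - 192*v^8 - 96*v^7 + 368*v^6 + 432*v^5 - 144*v^4 - 540*v^3 - 432*v^2 - 162*v - 27)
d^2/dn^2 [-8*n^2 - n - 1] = -16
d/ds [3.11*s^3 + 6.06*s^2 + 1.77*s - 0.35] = 9.33*s^2 + 12.12*s + 1.77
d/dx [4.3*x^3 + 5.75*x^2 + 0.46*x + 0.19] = 12.9*x^2 + 11.5*x + 0.46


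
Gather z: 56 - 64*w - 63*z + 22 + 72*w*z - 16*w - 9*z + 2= -80*w + z*(72*w - 72) + 80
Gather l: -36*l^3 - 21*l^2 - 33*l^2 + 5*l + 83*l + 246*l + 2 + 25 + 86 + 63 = -36*l^3 - 54*l^2 + 334*l + 176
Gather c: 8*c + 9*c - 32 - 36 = 17*c - 68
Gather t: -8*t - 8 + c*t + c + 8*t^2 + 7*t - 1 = c + 8*t^2 + t*(c - 1) - 9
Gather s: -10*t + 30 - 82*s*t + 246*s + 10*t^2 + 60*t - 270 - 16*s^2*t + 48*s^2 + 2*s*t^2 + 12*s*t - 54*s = s^2*(48 - 16*t) + s*(2*t^2 - 70*t + 192) + 10*t^2 + 50*t - 240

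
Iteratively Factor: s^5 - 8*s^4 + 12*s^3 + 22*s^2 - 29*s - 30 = (s - 3)*(s^4 - 5*s^3 - 3*s^2 + 13*s + 10) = (s - 3)*(s - 2)*(s^3 - 3*s^2 - 9*s - 5) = (s - 3)*(s - 2)*(s + 1)*(s^2 - 4*s - 5) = (s - 5)*(s - 3)*(s - 2)*(s + 1)*(s + 1)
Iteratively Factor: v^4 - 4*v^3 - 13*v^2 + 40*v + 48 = (v - 4)*(v^3 - 13*v - 12) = (v - 4)*(v + 3)*(v^2 - 3*v - 4) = (v - 4)*(v + 1)*(v + 3)*(v - 4)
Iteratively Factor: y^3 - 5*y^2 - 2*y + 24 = (y - 3)*(y^2 - 2*y - 8) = (y - 4)*(y - 3)*(y + 2)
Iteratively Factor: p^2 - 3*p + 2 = (p - 1)*(p - 2)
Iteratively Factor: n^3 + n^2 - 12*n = (n - 3)*(n^2 + 4*n) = (n - 3)*(n + 4)*(n)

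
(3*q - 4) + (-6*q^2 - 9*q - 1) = -6*q^2 - 6*q - 5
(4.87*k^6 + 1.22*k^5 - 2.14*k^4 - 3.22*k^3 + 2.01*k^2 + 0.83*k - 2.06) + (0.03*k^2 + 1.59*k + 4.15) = 4.87*k^6 + 1.22*k^5 - 2.14*k^4 - 3.22*k^3 + 2.04*k^2 + 2.42*k + 2.09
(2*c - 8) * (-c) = -2*c^2 + 8*c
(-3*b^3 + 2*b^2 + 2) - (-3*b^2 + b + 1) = -3*b^3 + 5*b^2 - b + 1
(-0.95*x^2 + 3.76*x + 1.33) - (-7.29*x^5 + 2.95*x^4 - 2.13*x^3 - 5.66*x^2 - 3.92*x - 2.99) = 7.29*x^5 - 2.95*x^4 + 2.13*x^3 + 4.71*x^2 + 7.68*x + 4.32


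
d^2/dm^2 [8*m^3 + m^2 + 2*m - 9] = 48*m + 2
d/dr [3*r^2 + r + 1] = 6*r + 1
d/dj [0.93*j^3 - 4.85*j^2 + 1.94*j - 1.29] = 2.79*j^2 - 9.7*j + 1.94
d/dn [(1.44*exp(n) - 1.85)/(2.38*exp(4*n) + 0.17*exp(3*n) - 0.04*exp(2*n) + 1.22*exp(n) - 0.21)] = (-10.2816*exp(4*n) + 17.1224*exp(3*n) + 1.0011*exp(2*n) - 0.148*exp(n) + 1.9546)*exp(n)/(5.6644*exp(8*n) + 0.8092*exp(7*n) - 0.1615*exp(6*n) + 5.7936*exp(5*n) - 0.5832*exp(4*n) - 0.169*exp(3*n) + 1.5052*exp(2*n) - 0.5124*exp(n) + 0.0441)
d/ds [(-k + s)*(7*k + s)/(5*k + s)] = ((k - s)*(7*k + s) + 2*(3*k + s)*(5*k + s))/(5*k + s)^2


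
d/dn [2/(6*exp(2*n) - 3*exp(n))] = 2*(1 - 4*exp(n))*exp(-n)/(3*(2*exp(n) - 1)^2)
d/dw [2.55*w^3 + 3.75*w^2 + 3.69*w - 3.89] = 7.65*w^2 + 7.5*w + 3.69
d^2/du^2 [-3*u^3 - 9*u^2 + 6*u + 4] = -18*u - 18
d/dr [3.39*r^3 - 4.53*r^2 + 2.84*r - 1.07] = 10.17*r^2 - 9.06*r + 2.84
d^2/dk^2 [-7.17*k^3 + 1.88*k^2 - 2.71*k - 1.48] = 3.76 - 43.02*k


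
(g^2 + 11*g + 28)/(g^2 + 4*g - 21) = (g + 4)/(g - 3)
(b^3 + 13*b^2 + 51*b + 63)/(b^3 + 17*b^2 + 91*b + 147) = (b + 3)/(b + 7)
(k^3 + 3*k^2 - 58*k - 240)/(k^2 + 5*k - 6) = (k^2 - 3*k - 40)/(k - 1)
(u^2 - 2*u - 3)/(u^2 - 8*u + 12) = (u^2 - 2*u - 3)/(u^2 - 8*u + 12)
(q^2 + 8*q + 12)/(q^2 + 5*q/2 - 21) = 2*(q + 2)/(2*q - 7)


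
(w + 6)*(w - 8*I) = w^2 + 6*w - 8*I*w - 48*I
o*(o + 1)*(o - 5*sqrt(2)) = o^3 - 5*sqrt(2)*o^2 + o^2 - 5*sqrt(2)*o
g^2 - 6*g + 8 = (g - 4)*(g - 2)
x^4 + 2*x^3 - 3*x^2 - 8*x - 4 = (x - 2)*(x + 1)^2*(x + 2)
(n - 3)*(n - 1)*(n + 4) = n^3 - 13*n + 12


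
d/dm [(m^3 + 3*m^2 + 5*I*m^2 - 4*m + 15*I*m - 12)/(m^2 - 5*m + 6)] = (m^4 - 10*m^3 + m^2*(7 - 40*I) + 60*m*(1 + I) - 84 + 90*I)/(m^4 - 10*m^3 + 37*m^2 - 60*m + 36)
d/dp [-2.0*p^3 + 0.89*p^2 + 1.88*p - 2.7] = -6.0*p^2 + 1.78*p + 1.88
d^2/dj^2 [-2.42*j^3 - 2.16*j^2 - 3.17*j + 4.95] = -14.52*j - 4.32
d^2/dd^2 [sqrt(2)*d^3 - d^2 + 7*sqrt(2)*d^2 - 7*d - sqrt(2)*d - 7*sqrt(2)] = 6*sqrt(2)*d - 2 + 14*sqrt(2)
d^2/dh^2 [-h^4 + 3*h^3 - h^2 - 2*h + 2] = -12*h^2 + 18*h - 2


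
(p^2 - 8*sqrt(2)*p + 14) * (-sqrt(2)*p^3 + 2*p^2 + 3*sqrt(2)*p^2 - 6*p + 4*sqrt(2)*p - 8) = -sqrt(2)*p^5 + 3*sqrt(2)*p^4 + 18*p^4 - 54*p^3 - 26*sqrt(2)*p^3 - 44*p^2 + 90*sqrt(2)*p^2 - 84*p + 120*sqrt(2)*p - 112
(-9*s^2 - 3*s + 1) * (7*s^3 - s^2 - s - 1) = -63*s^5 - 12*s^4 + 19*s^3 + 11*s^2 + 2*s - 1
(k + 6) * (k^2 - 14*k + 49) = k^3 - 8*k^2 - 35*k + 294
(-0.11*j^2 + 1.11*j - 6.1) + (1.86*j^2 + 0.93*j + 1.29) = 1.75*j^2 + 2.04*j - 4.81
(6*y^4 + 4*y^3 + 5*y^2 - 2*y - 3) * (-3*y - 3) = -18*y^5 - 30*y^4 - 27*y^3 - 9*y^2 + 15*y + 9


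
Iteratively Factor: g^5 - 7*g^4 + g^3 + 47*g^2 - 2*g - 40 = (g - 5)*(g^4 - 2*g^3 - 9*g^2 + 2*g + 8) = (g - 5)*(g - 4)*(g^3 + 2*g^2 - g - 2) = (g - 5)*(g - 4)*(g - 1)*(g^2 + 3*g + 2) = (g - 5)*(g - 4)*(g - 1)*(g + 1)*(g + 2)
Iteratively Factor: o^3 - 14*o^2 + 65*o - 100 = (o - 5)*(o^2 - 9*o + 20) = (o - 5)*(o - 4)*(o - 5)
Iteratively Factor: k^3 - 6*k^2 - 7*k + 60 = (k - 4)*(k^2 - 2*k - 15) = (k - 5)*(k - 4)*(k + 3)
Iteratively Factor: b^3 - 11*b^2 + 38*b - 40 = (b - 5)*(b^2 - 6*b + 8) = (b - 5)*(b - 4)*(b - 2)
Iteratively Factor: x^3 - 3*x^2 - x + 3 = (x - 3)*(x^2 - 1) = (x - 3)*(x + 1)*(x - 1)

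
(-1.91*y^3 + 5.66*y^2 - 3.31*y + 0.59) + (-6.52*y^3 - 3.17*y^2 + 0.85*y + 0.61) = -8.43*y^3 + 2.49*y^2 - 2.46*y + 1.2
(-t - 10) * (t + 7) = -t^2 - 17*t - 70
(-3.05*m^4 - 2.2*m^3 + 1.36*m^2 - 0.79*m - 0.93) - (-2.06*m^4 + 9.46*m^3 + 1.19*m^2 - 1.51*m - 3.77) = -0.99*m^4 - 11.66*m^3 + 0.17*m^2 + 0.72*m + 2.84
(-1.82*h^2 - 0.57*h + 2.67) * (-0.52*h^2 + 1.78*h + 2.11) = 0.9464*h^4 - 2.9432*h^3 - 6.2432*h^2 + 3.5499*h + 5.6337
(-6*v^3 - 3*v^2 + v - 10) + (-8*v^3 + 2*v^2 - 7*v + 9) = -14*v^3 - v^2 - 6*v - 1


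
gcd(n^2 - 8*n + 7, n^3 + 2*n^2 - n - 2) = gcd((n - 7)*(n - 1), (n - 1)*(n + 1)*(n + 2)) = n - 1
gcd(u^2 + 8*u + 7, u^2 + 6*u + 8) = 1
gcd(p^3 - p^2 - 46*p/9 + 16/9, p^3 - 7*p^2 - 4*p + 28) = p + 2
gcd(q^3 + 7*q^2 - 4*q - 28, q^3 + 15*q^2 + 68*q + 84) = q^2 + 9*q + 14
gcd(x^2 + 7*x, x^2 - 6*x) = x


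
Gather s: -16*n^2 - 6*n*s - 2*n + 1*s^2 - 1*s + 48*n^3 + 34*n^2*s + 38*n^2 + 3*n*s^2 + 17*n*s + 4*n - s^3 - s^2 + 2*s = 48*n^3 + 22*n^2 + 3*n*s^2 + 2*n - s^3 + s*(34*n^2 + 11*n + 1)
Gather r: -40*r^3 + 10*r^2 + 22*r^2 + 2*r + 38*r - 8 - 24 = -40*r^3 + 32*r^2 + 40*r - 32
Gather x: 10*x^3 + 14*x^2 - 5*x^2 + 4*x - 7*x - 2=10*x^3 + 9*x^2 - 3*x - 2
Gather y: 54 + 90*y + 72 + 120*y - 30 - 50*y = 160*y + 96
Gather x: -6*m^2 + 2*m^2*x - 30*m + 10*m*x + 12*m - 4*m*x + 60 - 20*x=-6*m^2 - 18*m + x*(2*m^2 + 6*m - 20) + 60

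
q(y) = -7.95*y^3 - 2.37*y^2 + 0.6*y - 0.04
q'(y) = -23.85*y^2 - 4.74*y + 0.6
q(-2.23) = 75.00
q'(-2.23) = -107.43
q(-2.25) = 77.17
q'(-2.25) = -109.48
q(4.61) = -826.52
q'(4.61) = -528.11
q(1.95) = -66.83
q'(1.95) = -99.33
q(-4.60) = 720.87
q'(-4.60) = -482.26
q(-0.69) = 1.03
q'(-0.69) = -7.48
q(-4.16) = 528.78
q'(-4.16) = -392.42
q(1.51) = -31.91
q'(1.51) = -60.94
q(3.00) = -234.22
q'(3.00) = -228.27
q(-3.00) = 191.48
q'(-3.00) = -199.83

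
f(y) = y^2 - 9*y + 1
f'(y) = 2*y - 9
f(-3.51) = 44.91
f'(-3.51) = -16.02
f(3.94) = -18.94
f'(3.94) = -1.12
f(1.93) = -12.65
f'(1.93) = -5.14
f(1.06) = -7.42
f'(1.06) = -6.88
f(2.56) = -15.49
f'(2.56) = -3.88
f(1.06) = -7.42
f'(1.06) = -6.88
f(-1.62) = 18.20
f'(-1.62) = -12.24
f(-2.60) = 31.16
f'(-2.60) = -14.20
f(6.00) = -17.00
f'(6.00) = 3.00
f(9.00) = 1.00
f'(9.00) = 9.00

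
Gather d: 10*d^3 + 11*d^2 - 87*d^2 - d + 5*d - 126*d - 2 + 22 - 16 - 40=10*d^3 - 76*d^2 - 122*d - 36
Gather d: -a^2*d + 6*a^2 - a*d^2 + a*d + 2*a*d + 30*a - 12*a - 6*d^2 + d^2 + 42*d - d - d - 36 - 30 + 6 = 6*a^2 + 18*a + d^2*(-a - 5) + d*(-a^2 + 3*a + 40) - 60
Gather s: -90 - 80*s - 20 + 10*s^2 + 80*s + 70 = 10*s^2 - 40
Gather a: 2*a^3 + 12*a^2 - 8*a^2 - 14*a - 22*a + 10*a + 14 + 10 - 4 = 2*a^3 + 4*a^2 - 26*a + 20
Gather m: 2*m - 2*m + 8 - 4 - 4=0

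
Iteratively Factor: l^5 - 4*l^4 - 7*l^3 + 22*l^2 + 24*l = (l - 3)*(l^4 - l^3 - 10*l^2 - 8*l) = (l - 3)*(l + 2)*(l^3 - 3*l^2 - 4*l) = l*(l - 3)*(l + 2)*(l^2 - 3*l - 4) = l*(l - 3)*(l + 1)*(l + 2)*(l - 4)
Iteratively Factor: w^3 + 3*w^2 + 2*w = (w + 2)*(w^2 + w) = (w + 1)*(w + 2)*(w)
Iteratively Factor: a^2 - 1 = (a + 1)*(a - 1)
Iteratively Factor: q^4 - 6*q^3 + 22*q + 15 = (q - 5)*(q^3 - q^2 - 5*q - 3) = (q - 5)*(q - 3)*(q^2 + 2*q + 1) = (q - 5)*(q - 3)*(q + 1)*(q + 1)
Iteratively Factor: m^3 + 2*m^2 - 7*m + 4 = (m + 4)*(m^2 - 2*m + 1) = (m - 1)*(m + 4)*(m - 1)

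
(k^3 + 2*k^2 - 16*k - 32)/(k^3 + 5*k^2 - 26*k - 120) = (k^2 - 2*k - 8)/(k^2 + k - 30)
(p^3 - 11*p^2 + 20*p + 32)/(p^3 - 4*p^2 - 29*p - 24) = (p - 4)/(p + 3)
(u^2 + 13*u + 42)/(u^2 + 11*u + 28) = (u + 6)/(u + 4)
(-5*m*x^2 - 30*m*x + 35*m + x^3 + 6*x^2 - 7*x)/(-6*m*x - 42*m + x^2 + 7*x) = (-5*m*x + 5*m + x^2 - x)/(-6*m + x)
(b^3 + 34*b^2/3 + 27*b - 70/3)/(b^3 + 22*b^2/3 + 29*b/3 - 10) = (b + 7)/(b + 3)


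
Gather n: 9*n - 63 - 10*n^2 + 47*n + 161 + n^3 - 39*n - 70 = n^3 - 10*n^2 + 17*n + 28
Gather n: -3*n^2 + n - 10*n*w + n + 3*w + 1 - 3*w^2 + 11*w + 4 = -3*n^2 + n*(2 - 10*w) - 3*w^2 + 14*w + 5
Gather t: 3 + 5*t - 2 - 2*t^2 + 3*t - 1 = -2*t^2 + 8*t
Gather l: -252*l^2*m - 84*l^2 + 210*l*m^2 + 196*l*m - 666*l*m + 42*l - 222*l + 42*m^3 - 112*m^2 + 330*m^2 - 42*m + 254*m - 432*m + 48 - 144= l^2*(-252*m - 84) + l*(210*m^2 - 470*m - 180) + 42*m^3 + 218*m^2 - 220*m - 96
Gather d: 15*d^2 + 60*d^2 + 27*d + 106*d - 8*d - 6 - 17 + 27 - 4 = 75*d^2 + 125*d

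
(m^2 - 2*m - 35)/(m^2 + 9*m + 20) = (m - 7)/(m + 4)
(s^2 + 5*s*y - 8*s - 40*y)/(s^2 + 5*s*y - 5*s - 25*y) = (s - 8)/(s - 5)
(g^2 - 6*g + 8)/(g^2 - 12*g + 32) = (g - 2)/(g - 8)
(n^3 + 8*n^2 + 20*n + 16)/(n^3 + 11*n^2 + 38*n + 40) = (n + 2)/(n + 5)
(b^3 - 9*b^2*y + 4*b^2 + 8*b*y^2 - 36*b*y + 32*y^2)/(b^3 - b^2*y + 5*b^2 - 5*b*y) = (b^2 - 8*b*y + 4*b - 32*y)/(b*(b + 5))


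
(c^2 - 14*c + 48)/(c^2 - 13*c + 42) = (c - 8)/(c - 7)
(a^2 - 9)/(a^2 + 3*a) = (a - 3)/a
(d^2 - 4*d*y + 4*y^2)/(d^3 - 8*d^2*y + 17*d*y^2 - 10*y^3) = (d - 2*y)/(d^2 - 6*d*y + 5*y^2)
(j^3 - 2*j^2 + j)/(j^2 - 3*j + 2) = j*(j - 1)/(j - 2)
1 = 1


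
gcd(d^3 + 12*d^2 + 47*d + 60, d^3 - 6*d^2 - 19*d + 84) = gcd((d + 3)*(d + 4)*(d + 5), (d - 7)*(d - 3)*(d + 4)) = d + 4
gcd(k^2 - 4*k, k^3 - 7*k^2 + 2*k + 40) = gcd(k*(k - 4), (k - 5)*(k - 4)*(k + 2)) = k - 4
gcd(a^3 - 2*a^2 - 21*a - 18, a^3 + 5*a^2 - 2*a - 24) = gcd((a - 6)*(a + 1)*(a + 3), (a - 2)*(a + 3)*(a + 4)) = a + 3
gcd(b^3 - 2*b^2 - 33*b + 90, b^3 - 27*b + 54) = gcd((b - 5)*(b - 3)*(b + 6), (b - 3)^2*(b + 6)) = b^2 + 3*b - 18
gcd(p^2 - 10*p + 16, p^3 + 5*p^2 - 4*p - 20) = p - 2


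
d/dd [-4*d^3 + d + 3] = 1 - 12*d^2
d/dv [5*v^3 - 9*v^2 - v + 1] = 15*v^2 - 18*v - 1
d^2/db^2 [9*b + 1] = 0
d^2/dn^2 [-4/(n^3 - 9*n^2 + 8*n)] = 8*(3*n*(n - 3)*(n^2 - 9*n + 8) - (3*n^2 - 18*n + 8)^2)/(n^3*(n^2 - 9*n + 8)^3)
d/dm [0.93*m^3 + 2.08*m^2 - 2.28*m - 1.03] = 2.79*m^2 + 4.16*m - 2.28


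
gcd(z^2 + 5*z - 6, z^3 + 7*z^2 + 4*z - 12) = z^2 + 5*z - 6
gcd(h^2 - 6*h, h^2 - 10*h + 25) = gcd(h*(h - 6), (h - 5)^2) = 1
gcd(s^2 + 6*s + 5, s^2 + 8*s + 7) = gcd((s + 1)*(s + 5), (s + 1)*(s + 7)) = s + 1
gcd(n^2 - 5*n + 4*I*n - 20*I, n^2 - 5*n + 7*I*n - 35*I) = n - 5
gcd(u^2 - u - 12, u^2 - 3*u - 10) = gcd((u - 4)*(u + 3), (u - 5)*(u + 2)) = 1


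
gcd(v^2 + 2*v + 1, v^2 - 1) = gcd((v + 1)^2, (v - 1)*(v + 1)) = v + 1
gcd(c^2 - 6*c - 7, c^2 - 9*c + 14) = c - 7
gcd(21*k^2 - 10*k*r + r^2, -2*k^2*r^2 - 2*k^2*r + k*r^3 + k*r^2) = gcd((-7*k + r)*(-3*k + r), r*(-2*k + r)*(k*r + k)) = 1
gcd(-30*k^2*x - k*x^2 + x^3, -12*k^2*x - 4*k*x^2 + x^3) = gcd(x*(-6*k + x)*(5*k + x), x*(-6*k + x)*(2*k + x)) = -6*k*x + x^2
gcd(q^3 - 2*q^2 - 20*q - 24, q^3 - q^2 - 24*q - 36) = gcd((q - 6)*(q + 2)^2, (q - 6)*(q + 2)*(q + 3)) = q^2 - 4*q - 12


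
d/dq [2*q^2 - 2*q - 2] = 4*q - 2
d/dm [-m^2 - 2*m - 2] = -2*m - 2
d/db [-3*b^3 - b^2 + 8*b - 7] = -9*b^2 - 2*b + 8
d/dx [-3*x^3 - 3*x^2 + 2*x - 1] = -9*x^2 - 6*x + 2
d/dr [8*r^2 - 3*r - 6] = 16*r - 3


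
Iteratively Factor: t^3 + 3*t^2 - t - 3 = (t + 3)*(t^2 - 1) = (t + 1)*(t + 3)*(t - 1)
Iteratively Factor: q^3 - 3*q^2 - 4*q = (q - 4)*(q^2 + q) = q*(q - 4)*(q + 1)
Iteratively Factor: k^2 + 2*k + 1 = (k + 1)*(k + 1)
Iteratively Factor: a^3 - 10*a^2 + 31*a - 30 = (a - 5)*(a^2 - 5*a + 6) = (a - 5)*(a - 3)*(a - 2)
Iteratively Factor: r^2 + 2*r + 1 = (r + 1)*(r + 1)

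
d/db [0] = 0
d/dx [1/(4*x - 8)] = -1/(4*(x - 2)^2)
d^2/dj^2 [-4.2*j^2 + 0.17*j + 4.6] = -8.40000000000000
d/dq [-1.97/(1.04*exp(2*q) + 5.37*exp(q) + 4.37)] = (4.0976*exp(q) + 10.5789)*exp(q)/(1.04*exp(2*q) + 5.37*exp(q) + 4.37)^2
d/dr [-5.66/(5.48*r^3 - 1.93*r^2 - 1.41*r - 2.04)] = (93.0504*r^2 - 21.8476*r - 7.9806)/(-5.48*r^3 + 1.93*r^2 + 1.41*r + 2.04)^2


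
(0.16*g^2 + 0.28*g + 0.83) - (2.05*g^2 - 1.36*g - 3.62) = -1.89*g^2 + 1.64*g + 4.45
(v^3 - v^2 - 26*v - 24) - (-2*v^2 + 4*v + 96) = v^3 + v^2 - 30*v - 120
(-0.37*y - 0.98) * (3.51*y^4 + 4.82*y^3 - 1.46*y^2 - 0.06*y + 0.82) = -1.2987*y^5 - 5.2232*y^4 - 4.1834*y^3 + 1.453*y^2 - 0.2446*y - 0.8036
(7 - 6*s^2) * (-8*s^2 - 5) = 48*s^4 - 26*s^2 - 35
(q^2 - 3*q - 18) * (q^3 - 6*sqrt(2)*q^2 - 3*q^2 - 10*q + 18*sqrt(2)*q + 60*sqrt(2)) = q^5 - 6*sqrt(2)*q^4 - 6*q^4 - 19*q^3 + 36*sqrt(2)*q^3 + 84*q^2 + 114*sqrt(2)*q^2 - 504*sqrt(2)*q + 180*q - 1080*sqrt(2)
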